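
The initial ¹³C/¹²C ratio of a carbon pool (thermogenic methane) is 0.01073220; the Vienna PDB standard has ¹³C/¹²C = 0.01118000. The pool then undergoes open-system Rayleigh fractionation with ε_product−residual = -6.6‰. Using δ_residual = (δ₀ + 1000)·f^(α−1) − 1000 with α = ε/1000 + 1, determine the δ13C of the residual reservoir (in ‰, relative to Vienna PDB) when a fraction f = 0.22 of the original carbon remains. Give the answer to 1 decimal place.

δ₀ = (0.01073220/0.01118000 − 1)×1000 = (0.959946 − 1)×1000 = -40.054‰
α − 1 = ε/1000 = -0.0066
f^(α−1) = 0.22^(-0.0066) = 1.010043
δ_res = (-40.054 + 1000) × 1.010043 − 1000 = 969.587 − 1000 = -30.41‰

-30.4‰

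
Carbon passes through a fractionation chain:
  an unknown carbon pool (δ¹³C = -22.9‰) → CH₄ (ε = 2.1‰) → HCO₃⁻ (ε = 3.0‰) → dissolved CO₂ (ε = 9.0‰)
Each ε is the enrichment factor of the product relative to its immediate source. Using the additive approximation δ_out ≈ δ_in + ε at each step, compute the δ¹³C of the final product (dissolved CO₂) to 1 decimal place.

step 1: δ ≈ -22.9 + (2.1) = -20.8‰
step 2: δ ≈ -20.8 + (3.0) = -17.8‰
step 3: δ ≈ -17.8 + (9.0) = -8.8‰

-8.8‰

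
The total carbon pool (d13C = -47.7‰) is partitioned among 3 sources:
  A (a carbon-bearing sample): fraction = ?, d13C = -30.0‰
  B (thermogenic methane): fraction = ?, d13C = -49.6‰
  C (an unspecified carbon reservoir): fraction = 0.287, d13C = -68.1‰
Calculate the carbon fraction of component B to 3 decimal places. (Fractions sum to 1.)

Let f_B and f_A be the unknown fractions; fractions sum to 1 so f_B + f_A = 0.713.
Mass balance: Σ fᵢ·δᵢ = δ_bulk ⇒ f_B·(-49.6) + f_A·(-30.0) = -47.7 − (-19.545) = -28.155
Substitute f_A = 0.713 − f_B:
f_B·(-49.6 − -30.0) = -28.155 − 0.713×(-30.0) = -6.765
f_B = -6.765 / -19.6 = 0.3452

0.345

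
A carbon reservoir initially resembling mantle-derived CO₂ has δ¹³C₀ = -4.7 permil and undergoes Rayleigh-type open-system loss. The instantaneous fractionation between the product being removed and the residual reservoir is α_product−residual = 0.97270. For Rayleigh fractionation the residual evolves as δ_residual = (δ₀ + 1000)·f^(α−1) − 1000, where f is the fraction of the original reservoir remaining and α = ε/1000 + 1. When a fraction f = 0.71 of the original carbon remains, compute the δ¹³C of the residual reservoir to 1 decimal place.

4.6 permil

Rayleigh residual: δ_res = (δ₀ + 1000)·f^(α−1) − 1000
α − 1 = -0.02730
f^(α−1) = 0.71^(-0.02730) = 1.009394
δ_res = (-4.7 + 1000) × 1.009394 − 1000 = 1004.650 − 1000 = 4.65 permil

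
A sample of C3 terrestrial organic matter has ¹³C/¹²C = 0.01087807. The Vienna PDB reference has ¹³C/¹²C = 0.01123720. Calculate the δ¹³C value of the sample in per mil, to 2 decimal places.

δ¹³C = (R_sample / R_standard − 1) × 1000
R_sample / R_standard = 0.01087807 / 0.01123720 = 0.968041
δ¹³C = (0.968041 − 1) × 1000 = -31.959 per mil

-31.96 per mil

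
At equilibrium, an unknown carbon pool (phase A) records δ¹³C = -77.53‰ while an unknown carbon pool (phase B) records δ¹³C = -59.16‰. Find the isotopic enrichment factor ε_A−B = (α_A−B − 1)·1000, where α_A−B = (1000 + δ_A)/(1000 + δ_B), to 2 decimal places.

α_A−B = (1000 + -77.53) / (1000 + -59.16) = 922.47 / 940.84 = 0.980475
ε_A−B = (0.980475 − 1) × 1000 = -19.525‰
(The approximation ε ≈ δ_A − δ_B would give -18.37‰.)

-19.53‰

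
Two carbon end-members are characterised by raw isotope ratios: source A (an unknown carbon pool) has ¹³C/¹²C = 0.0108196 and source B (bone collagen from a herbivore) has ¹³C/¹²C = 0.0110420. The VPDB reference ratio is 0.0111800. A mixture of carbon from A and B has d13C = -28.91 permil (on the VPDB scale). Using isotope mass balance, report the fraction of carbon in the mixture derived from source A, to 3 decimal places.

δ_A = (0.0108196/0.0111800 − 1)×1000 = (0.967764 − 1)×1000 = -32.236 permil
δ_B = (0.0110420/0.0111800 − 1)×1000 = (0.987657 − 1)×1000 = -12.343 permil
f_A = (δ_mix − δ_B)/(δ_A − δ_B) = (-28.91 − (-12.343))/(-32.236 − (-12.343))
f_A = -16.567 / -19.893 = 0.8328

0.833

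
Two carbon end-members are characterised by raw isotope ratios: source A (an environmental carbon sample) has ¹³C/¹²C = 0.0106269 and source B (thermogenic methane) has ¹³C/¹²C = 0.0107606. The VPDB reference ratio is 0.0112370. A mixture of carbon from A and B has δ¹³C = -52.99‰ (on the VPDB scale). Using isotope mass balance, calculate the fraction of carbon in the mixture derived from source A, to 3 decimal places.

0.890

δ_A = (0.0106269/0.0112370 − 1)×1000 = (0.945706 − 1)×1000 = -54.294‰
δ_B = (0.0107606/0.0112370 − 1)×1000 = (0.957604 − 1)×1000 = -42.396‰
f_A = (δ_mix − δ_B)/(δ_A − δ_B) = (-52.99 − (-42.396))/(-54.294 − (-42.396))
f_A = -10.594 / -11.898 = 0.8904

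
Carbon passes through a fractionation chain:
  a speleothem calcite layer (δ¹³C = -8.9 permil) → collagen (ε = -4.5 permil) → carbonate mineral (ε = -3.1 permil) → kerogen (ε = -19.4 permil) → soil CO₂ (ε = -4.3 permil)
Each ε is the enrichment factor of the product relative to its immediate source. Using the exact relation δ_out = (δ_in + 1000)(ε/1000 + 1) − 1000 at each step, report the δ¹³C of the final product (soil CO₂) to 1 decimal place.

-39.6 permil

step 1: δ = (-8.90 + 1000)·(-4.5/1000 + 1) − 1000 = -13.36 permil
step 2: δ = (-13.36 + 1000)·(-3.1/1000 + 1) − 1000 = -16.42 permil
step 3: δ = (-16.42 + 1000)·(-19.4/1000 + 1) − 1000 = -35.50 permil
step 4: δ = (-35.50 + 1000)·(-4.3/1000 + 1) − 1000 = -39.65 permil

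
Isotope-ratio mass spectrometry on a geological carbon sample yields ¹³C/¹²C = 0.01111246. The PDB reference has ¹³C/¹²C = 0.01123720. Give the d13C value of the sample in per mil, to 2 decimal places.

d13C = (R_sample / R_standard − 1) × 1000
R_sample / R_standard = 0.01111246 / 0.01123720 = 0.988899
d13C = (0.988899 − 1) × 1000 = -11.101 per mil

-11.10 per mil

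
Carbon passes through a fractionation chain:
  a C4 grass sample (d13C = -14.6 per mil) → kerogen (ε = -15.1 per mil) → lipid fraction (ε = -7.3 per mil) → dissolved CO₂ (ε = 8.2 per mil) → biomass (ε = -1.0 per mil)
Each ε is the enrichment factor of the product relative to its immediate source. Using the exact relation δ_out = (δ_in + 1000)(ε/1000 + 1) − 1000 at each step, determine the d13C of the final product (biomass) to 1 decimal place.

step 1: δ = (-14.60 + 1000)·(-15.1/1000 + 1) − 1000 = -29.48 per mil
step 2: δ = (-29.48 + 1000)·(-7.3/1000 + 1) − 1000 = -36.56 per mil
step 3: δ = (-36.56 + 1000)·(8.2/1000 + 1) − 1000 = -28.66 per mil
step 4: δ = (-28.66 + 1000)·(-1.0/1000 + 1) − 1000 = -29.64 per mil

-29.6 per mil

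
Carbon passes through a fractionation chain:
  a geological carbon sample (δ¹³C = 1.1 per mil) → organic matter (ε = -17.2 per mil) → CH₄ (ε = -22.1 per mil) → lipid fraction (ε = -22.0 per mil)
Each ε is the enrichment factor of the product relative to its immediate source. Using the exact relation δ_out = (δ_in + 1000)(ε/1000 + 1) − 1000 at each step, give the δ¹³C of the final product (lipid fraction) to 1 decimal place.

step 1: δ = (1.10 + 1000)·(-17.2/1000 + 1) − 1000 = -16.12 per mil
step 2: δ = (-16.12 + 1000)·(-22.1/1000 + 1) − 1000 = -37.86 per mil
step 3: δ = (-37.86 + 1000)·(-22.0/1000 + 1) − 1000 = -59.03 per mil

-59.0 per mil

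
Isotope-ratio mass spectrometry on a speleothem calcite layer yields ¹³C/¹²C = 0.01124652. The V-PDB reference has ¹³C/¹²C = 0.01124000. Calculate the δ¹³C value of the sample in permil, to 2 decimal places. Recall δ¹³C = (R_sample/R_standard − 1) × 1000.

δ¹³C = (R_sample / R_standard − 1) × 1000
R_sample / R_standard = 0.01124652 / 0.01124000 = 1.000580
δ¹³C = (1.000580 − 1) × 1000 = 0.580 permil

0.58 permil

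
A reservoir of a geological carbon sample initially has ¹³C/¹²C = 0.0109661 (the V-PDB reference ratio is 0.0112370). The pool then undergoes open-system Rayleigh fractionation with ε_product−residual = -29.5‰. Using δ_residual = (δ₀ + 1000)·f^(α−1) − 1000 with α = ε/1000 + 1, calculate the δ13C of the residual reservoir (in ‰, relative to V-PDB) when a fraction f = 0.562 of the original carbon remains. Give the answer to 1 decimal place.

δ₀ = (0.0109661/0.0112370 − 1)×1000 = (0.975892 − 1)×1000 = -24.108‰
α − 1 = ε/1000 = -0.0295
f^(α−1) = 0.562^(-0.0295) = 1.017145
δ_res = (-24.108 + 1000) × 1.017145 − 1000 = 992.624 − 1000 = -7.38‰

-7.4‰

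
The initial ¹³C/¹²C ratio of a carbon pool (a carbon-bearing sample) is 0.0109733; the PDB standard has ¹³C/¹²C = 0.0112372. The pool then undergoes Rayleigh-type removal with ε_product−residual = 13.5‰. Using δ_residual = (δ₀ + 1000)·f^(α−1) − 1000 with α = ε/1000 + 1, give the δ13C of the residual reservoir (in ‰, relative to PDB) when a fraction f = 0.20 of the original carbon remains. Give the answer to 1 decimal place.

-44.5‰

δ₀ = (0.0109733/0.0112372 − 1)×1000 = (0.976516 − 1)×1000 = -23.484‰
α − 1 = ε/1000 = 0.0135
f^(α−1) = 0.20^(0.0135) = 0.978507
δ_res = (-23.484 + 1000) × 0.978507 − 1000 = 955.527 − 1000 = -44.47‰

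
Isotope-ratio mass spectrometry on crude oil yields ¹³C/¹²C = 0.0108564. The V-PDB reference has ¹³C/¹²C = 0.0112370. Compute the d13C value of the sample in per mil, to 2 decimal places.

-33.87 per mil

d13C = (R_sample / R_standard − 1) × 1000
R_sample / R_standard = 0.0108564 / 0.0112370 = 0.966130
d13C = (0.966130 − 1) × 1000 = -33.870 per mil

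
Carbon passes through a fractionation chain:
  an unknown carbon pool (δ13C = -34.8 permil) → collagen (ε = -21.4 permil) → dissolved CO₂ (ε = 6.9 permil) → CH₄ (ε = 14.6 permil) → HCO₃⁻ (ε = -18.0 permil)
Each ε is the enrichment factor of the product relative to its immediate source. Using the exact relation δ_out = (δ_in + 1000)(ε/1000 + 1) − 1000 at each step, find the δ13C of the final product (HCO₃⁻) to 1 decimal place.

step 1: δ = (-34.80 + 1000)·(-21.4/1000 + 1) − 1000 = -55.46 permil
step 2: δ = (-55.46 + 1000)·(6.9/1000 + 1) − 1000 = -48.94 permil
step 3: δ = (-48.94 + 1000)·(14.6/1000 + 1) − 1000 = -35.05 permil
step 4: δ = (-35.05 + 1000)·(-18.0/1000 + 1) − 1000 = -52.42 permil

-52.4 permil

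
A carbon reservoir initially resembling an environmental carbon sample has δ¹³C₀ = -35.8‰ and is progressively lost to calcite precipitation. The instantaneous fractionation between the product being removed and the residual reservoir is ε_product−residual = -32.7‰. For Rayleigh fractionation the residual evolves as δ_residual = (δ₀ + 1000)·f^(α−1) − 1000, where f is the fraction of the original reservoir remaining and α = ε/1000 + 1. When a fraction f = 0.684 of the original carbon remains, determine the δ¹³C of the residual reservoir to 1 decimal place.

Rayleigh residual: δ_res = (δ₀ + 1000)·f^(α−1) − 1000
α = ε/1000 + 1 = 0.96730, so α − 1 = -0.03270
f^(α−1) = 0.684^(-0.03270) = 1.012497
δ_res = (-35.8 + 1000) × 1.012497 − 1000 = 976.249 − 1000 = -23.75‰

-23.8‰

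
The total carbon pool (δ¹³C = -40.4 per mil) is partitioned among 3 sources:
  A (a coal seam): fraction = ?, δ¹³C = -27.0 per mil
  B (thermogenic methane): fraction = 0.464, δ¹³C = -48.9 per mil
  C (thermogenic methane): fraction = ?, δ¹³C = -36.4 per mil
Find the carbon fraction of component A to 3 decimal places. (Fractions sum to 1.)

0.191

Let f_A and f_C be the unknown fractions; fractions sum to 1 so f_A + f_C = 0.536.
Mass balance: Σ fᵢ·δᵢ = δ_bulk ⇒ f_A·(-27.0) + f_C·(-36.4) = -40.4 − (-22.690) = -17.710
Substitute f_C = 0.536 − f_A:
f_A·(-27.0 − -36.4) = -17.710 − 0.536×(-36.4) = 1.800
f_A = 1.800 / 9.4 = 0.1915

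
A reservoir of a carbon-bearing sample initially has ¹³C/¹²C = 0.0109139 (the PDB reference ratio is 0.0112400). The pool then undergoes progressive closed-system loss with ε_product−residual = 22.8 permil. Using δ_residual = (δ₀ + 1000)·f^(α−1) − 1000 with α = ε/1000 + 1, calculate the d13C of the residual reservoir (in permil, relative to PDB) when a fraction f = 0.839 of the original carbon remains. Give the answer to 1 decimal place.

-32.9 permil

δ₀ = (0.0109139/0.0112400 − 1)×1000 = (0.970988 − 1)×1000 = -29.012 permil
α − 1 = ε/1000 = 0.0228
f^(α−1) = 0.839^(0.0228) = 0.996006
δ_res = (-29.012 + 1000) × 0.996006 − 1000 = 967.109 − 1000 = -32.89 permil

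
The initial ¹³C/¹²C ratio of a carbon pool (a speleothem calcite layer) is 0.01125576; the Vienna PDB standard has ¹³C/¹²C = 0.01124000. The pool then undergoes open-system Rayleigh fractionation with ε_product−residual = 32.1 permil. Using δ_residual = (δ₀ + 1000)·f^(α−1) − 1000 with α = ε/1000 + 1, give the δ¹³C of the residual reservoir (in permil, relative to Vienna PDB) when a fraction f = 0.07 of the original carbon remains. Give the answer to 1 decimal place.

-80.5 permil

δ₀ = (0.01125576/0.01124000 − 1)×1000 = (1.001402 − 1)×1000 = 1.402 permil
α − 1 = ε/1000 = 0.0321
f^(α−1) = 0.07^(0.0321) = 0.918180
δ_res = (1.402 + 1000) × 0.918180 − 1000 = 919.467 − 1000 = -80.53 permil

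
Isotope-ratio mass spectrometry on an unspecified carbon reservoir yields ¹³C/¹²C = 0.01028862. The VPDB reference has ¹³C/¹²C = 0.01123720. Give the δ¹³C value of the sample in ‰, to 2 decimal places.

δ¹³C = (R_sample / R_standard − 1) × 1000
R_sample / R_standard = 0.01028862 / 0.01123720 = 0.915586
δ¹³C = (0.915586 − 1) × 1000 = -84.414‰

-84.41‰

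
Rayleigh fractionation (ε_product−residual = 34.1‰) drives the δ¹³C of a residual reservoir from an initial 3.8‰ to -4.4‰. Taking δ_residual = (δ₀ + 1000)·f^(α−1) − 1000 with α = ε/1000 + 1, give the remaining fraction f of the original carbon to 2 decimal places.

0.79

α − 1 = ε/1000 = 0.0341
(δ_res + 1000)/(δ₀ + 1000) = (-4.4 + 1000)/(3.8 + 1000) = 995.6/1003.8 = 0.991831
f = 0.991831^(1/0.0341) = exp(ln(0.991831)/0.0341) = exp(-0.00820/0.0341)
f = exp(-0.2405) = 0.7862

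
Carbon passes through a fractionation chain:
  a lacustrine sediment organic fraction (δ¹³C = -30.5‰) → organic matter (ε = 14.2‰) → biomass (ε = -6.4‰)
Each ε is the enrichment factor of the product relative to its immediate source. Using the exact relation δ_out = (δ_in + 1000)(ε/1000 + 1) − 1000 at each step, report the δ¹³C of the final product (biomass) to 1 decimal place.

step 1: δ = (-30.50 + 1000)·(14.2/1000 + 1) − 1000 = -16.73‰
step 2: δ = (-16.73 + 1000)·(-6.4/1000 + 1) − 1000 = -23.03‰

-23.0‰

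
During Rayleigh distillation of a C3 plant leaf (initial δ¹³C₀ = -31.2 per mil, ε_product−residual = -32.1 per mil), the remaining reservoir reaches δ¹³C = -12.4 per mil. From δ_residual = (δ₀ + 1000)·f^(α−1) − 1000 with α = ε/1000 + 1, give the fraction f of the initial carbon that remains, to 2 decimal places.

α − 1 = ε/1000 = -0.0321
(δ_res + 1000)/(δ₀ + 1000) = (-12.4 + 1000)/(-31.2 + 1000) = 987.6/968.8 = 1.019405
f = 1.019405^(1/-0.0321) = exp(ln(1.019405)/-0.0321) = exp(0.01922/-0.0321)
f = exp(-0.5987) = 0.5495

0.55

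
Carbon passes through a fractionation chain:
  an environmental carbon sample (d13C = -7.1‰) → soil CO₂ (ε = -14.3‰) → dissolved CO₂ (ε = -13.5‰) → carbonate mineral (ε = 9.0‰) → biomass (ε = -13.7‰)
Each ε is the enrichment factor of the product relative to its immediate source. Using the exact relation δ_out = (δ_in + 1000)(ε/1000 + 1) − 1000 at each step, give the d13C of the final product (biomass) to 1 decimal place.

step 1: δ = (-7.10 + 1000)·(-14.3/1000 + 1) − 1000 = -21.30‰
step 2: δ = (-21.30 + 1000)·(-13.5/1000 + 1) − 1000 = -34.51‰
step 3: δ = (-34.51 + 1000)·(9.0/1000 + 1) − 1000 = -25.82‰
step 4: δ = (-25.82 + 1000)·(-13.7/1000 + 1) − 1000 = -39.17‰

-39.2‰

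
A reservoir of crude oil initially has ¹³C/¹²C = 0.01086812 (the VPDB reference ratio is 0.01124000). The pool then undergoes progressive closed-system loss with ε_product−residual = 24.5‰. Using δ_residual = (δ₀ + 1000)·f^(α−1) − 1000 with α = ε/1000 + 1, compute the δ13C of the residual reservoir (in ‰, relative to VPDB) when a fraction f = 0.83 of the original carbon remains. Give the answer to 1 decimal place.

δ₀ = (0.01086812/0.01124000 − 1)×1000 = (0.966915 − 1)×1000 = -33.085‰
α − 1 = ε/1000 = 0.0245
f^(α−1) = 0.83^(0.0245) = 0.995445
δ_res = (-33.085 + 1000) × 0.995445 − 1000 = 962.511 − 1000 = -37.49‰

-37.5‰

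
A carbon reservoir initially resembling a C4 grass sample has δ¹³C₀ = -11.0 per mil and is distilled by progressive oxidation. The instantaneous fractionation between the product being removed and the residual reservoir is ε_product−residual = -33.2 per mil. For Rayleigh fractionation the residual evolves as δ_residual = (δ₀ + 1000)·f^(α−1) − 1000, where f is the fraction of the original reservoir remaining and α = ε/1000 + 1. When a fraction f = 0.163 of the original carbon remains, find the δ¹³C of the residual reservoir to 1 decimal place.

50.4 per mil

Rayleigh residual: δ_res = (δ₀ + 1000)·f^(α−1) − 1000
α = ε/1000 + 1 = 0.96680, so α − 1 = -0.03320
f^(α−1) = 0.163^(-0.03320) = 1.062075
δ_res = (-11.0 + 1000) × 1.062075 − 1000 = 1050.393 − 1000 = 50.39 per mil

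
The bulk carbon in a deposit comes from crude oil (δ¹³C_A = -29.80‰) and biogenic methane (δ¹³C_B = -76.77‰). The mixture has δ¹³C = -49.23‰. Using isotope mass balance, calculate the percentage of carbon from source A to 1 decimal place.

58.6%

δ_mix = f_A·δ_A + (1 − f_A)·δ_B  ⇒  f_A = (δ_mix − δ_B)/(δ_A − δ_B)
f_A = (-49.23 − (-76.77)) / (-29.80 − (-76.77))
f_A = 27.54 / 46.97 = 0.5863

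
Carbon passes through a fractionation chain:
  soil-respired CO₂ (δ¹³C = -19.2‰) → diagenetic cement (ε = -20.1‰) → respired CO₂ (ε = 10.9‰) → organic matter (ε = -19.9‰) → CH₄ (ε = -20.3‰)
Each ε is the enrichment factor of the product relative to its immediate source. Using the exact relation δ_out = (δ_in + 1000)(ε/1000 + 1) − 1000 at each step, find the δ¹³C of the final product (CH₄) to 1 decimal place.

-67.1‰

step 1: δ = (-19.20 + 1000)·(-20.1/1000 + 1) − 1000 = -38.91‰
step 2: δ = (-38.91 + 1000)·(10.9/1000 + 1) − 1000 = -28.44‰
step 3: δ = (-28.44 + 1000)·(-19.9/1000 + 1) − 1000 = -47.77‰
step 4: δ = (-47.77 + 1000)·(-20.3/1000 + 1) − 1000 = -67.10‰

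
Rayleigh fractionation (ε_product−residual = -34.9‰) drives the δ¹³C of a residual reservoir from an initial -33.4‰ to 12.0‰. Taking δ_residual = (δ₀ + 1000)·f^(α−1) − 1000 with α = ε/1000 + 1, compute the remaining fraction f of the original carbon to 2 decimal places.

0.27

α − 1 = ε/1000 = -0.0349
(δ_res + 1000)/(δ₀ + 1000) = (12.0 + 1000)/(-33.4 + 1000) = 1012.0/966.6 = 1.046969
f = 1.046969^(1/-0.0349) = exp(ln(1.046969)/-0.0349) = exp(0.04590/-0.0349)
f = exp(-1.3152) = 0.2684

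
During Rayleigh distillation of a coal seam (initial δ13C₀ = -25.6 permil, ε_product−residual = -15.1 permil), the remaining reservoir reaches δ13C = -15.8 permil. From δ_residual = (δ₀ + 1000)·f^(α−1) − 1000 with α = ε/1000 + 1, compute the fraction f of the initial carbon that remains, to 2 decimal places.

α − 1 = ε/1000 = -0.0151
(δ_res + 1000)/(δ₀ + 1000) = (-15.8 + 1000)/(-25.6 + 1000) = 984.2/974.4 = 1.010057
f = 1.010057^(1/-0.0151) = exp(ln(1.010057)/-0.0151) = exp(0.01001/-0.0151)
f = exp(-0.6627) = 0.5154

0.52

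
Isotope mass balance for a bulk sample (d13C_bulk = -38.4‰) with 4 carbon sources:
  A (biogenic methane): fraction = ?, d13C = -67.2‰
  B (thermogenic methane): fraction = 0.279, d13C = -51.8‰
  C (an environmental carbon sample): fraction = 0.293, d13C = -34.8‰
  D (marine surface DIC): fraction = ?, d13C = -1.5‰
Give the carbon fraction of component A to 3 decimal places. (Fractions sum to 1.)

0.200

Let f_A and f_D be the unknown fractions; fractions sum to 1 so f_A + f_D = 0.428.
Mass balance: Σ fᵢ·δᵢ = δ_bulk ⇒ f_A·(-67.2) + f_D·(-1.5) = -38.4 − (-24.649) = -13.751
Substitute f_D = 0.428 − f_A:
f_A·(-67.2 − -1.5) = -13.751 − 0.428×(-1.5) = -13.109
f_A = -13.109 / -65.7 = 0.1995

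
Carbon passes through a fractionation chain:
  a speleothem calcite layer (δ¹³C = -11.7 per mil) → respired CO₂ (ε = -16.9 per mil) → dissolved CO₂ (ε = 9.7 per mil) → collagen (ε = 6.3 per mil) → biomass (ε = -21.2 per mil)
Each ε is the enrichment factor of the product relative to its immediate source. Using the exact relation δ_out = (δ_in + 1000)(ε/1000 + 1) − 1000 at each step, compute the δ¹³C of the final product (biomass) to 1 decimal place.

-33.7 per mil

step 1: δ = (-11.70 + 1000)·(-16.9/1000 + 1) − 1000 = -28.40 per mil
step 2: δ = (-28.40 + 1000)·(9.7/1000 + 1) − 1000 = -18.98 per mil
step 3: δ = (-18.98 + 1000)·(6.3/1000 + 1) − 1000 = -12.80 per mil
step 4: δ = (-12.80 + 1000)·(-21.2/1000 + 1) − 1000 = -33.73 per mil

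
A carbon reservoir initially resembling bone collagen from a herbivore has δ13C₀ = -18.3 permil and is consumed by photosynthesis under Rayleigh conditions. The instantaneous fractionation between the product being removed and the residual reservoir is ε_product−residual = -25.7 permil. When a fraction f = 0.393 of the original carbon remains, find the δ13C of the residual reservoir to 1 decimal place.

5.5 permil

Rayleigh residual: δ_res = (δ₀ + 1000)·f^(α−1) − 1000
α = ε/1000 + 1 = 0.97430, so α − 1 = -0.02570
f^(α−1) = 0.393^(-0.02570) = 1.024293
δ_res = (-18.3 + 1000) × 1.024293 − 1000 = 1005.548 − 1000 = 5.55 permil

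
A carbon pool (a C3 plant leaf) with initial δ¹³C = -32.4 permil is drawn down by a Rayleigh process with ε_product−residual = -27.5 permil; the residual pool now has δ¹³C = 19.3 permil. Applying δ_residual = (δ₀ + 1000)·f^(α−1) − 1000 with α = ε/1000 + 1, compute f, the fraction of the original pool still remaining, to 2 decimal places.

α − 1 = ε/1000 = -0.0275
(δ_res + 1000)/(δ₀ + 1000) = (19.3 + 1000)/(-32.4 + 1000) = 1019.3/967.6 = 1.053431
f = 1.053431^(1/-0.0275) = exp(ln(1.053431)/-0.0275) = exp(0.05205/-0.0275)
f = exp(-1.8928) = 0.1506

0.15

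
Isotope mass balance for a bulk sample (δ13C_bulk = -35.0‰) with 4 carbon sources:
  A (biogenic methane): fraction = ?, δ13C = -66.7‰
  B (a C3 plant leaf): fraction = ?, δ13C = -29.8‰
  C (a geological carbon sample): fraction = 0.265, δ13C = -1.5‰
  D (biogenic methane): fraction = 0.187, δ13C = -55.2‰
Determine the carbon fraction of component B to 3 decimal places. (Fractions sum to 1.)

0.333

Let f_B and f_A be the unknown fractions; fractions sum to 1 so f_B + f_A = 0.548.
Mass balance: Σ fᵢ·δᵢ = δ_bulk ⇒ f_B·(-29.8) + f_A·(-66.7) = -35.0 − (-10.720) = -24.280
Substitute f_A = 0.548 − f_B:
f_B·(-29.8 − -66.7) = -24.280 − 0.548×(-66.7) = 12.272
f_B = 12.272 / 36.9 = 0.3326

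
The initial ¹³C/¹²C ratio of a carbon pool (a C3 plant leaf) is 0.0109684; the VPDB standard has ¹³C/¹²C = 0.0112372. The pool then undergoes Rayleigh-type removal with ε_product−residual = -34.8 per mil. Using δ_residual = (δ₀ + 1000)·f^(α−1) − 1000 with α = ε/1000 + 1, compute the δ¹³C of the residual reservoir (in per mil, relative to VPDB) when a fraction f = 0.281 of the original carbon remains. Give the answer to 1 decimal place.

δ₀ = (0.0109684/0.0112372 − 1)×1000 = (0.976079 − 1)×1000 = -23.921 per mil
α − 1 = ε/1000 = -0.0348
f^(α−1) = 0.281^(-0.0348) = 1.045165
δ_res = (-23.921 + 1000) × 1.045165 − 1000 = 1020.164 − 1000 = 20.16 per mil

20.2 per mil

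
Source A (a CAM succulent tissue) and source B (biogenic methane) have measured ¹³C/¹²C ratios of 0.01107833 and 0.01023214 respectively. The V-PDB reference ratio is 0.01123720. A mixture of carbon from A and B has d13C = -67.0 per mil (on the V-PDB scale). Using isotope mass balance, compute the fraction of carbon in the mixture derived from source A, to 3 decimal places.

δ_A = (0.01107833/0.01123720 − 1)×1000 = (0.985862 − 1)×1000 = -14.138 per mil
δ_B = (0.01023214/0.01123720 − 1)×1000 = (0.910560 − 1)×1000 = -89.440 per mil
f_A = (δ_mix − δ_B)/(δ_A − δ_B) = (-67.0 − (-89.440))/(-14.138 − (-89.440))
f_A = 22.440 / 75.303 = 0.2980

0.298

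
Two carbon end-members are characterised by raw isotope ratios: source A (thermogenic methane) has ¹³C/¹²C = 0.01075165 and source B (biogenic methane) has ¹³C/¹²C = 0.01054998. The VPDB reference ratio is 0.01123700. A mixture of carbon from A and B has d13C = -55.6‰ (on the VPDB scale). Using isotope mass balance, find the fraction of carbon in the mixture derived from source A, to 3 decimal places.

0.309

δ_A = (0.01075165/0.01123700 − 1)×1000 = (0.956808 − 1)×1000 = -43.192‰
δ_B = (0.01054998/0.01123700 − 1)×1000 = (0.938861 − 1)×1000 = -61.139‰
f_A = (δ_mix − δ_B)/(δ_A − δ_B) = (-55.6 − (-61.139))/(-43.192 − (-61.139))
f_A = 5.539 / 17.947 = 0.3086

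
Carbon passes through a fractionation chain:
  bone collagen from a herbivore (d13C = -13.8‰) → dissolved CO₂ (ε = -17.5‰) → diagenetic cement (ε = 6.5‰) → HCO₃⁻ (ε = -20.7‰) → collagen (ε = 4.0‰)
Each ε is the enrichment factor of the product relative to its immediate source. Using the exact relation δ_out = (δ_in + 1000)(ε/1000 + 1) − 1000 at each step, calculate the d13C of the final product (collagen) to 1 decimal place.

step 1: δ = (-13.80 + 1000)·(-17.5/1000 + 1) − 1000 = -31.06‰
step 2: δ = (-31.06 + 1000)·(6.5/1000 + 1) − 1000 = -24.76‰
step 3: δ = (-24.76 + 1000)·(-20.7/1000 + 1) − 1000 = -44.95‰
step 4: δ = (-44.95 + 1000)·(4.0/1000 + 1) − 1000 = -41.13‰

-41.1‰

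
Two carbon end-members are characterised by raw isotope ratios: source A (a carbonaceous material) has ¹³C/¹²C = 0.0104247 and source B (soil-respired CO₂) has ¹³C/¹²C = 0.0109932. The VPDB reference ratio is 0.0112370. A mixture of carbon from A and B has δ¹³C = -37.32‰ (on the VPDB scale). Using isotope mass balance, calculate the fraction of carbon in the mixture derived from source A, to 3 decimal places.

0.309

δ_A = (0.0104247/0.0112370 − 1)×1000 = (0.927712 − 1)×1000 = -72.288‰
δ_B = (0.0109932/0.0112370 − 1)×1000 = (0.978304 − 1)×1000 = -21.696‰
f_A = (δ_mix − δ_B)/(δ_A − δ_B) = (-37.32 − (-21.696))/(-72.288 − (-21.696))
f_A = -15.624 / -50.592 = 0.3088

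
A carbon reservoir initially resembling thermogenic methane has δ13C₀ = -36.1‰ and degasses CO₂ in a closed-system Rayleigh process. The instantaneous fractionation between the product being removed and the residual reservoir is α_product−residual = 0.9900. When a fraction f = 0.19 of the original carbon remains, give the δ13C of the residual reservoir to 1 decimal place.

-20.0‰

Rayleigh residual: δ_res = (δ₀ + 1000)·f^(α−1) − 1000
α − 1 = -0.01000
f^(α−1) = 0.19^(-0.01000) = 1.016746
δ_res = (-36.1 + 1000) × 1.016746 − 1000 = 980.041 − 1000 = -19.96‰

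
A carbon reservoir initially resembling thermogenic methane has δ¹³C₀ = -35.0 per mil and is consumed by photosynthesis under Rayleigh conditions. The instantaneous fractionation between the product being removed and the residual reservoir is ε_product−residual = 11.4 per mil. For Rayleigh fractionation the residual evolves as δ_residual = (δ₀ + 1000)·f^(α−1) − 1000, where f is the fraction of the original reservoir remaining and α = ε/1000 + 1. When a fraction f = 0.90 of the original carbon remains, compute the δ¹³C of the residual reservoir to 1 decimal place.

Rayleigh residual: δ_res = (δ₀ + 1000)·f^(α−1) − 1000
α = ε/1000 + 1 = 1.01140, so α − 1 = 0.01140
f^(α−1) = 0.90^(0.01140) = 0.998800
δ_res = (-35.0 + 1000) × 0.998800 − 1000 = 963.842 − 1000 = -36.16 per mil

-36.2 per mil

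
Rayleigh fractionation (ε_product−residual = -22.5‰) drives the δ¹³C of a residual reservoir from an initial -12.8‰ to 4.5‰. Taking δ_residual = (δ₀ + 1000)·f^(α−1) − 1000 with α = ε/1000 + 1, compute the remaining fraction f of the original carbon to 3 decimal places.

α − 1 = ε/1000 = -0.0225
(δ_res + 1000)/(δ₀ + 1000) = (4.5 + 1000)/(-12.8 + 1000) = 1004.5/987.2 = 1.017524
f = 1.017524^(1/-0.0225) = exp(ln(1.017524)/-0.0225) = exp(0.01737/-0.0225)
f = exp(-0.7721) = 0.4620

0.462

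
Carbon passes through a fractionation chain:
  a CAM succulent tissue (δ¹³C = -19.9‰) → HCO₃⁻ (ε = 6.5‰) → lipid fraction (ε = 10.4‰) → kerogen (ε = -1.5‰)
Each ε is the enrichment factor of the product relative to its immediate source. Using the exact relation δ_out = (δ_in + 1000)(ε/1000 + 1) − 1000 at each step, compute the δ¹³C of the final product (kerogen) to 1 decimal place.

-4.8‰

step 1: δ = (-19.90 + 1000)·(6.5/1000 + 1) − 1000 = -13.53‰
step 2: δ = (-13.53 + 1000)·(10.4/1000 + 1) − 1000 = -3.27‰
step 3: δ = (-3.27 + 1000)·(-1.5/1000 + 1) − 1000 = -4.77‰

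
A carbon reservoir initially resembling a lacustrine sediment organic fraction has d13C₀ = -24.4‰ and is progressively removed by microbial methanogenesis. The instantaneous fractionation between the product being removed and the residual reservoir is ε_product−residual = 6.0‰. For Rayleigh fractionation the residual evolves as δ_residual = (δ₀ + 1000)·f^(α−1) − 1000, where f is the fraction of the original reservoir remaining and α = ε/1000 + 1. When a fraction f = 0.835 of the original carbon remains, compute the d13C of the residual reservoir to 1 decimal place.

-25.5‰

Rayleigh residual: δ_res = (δ₀ + 1000)·f^(α−1) − 1000
α = ε/1000 + 1 = 1.00600, so α − 1 = 0.00600
f^(α−1) = 0.835^(0.00600) = 0.998919
δ_res = (-24.4 + 1000) × 0.998919 − 1000 = 974.545 − 1000 = -25.45‰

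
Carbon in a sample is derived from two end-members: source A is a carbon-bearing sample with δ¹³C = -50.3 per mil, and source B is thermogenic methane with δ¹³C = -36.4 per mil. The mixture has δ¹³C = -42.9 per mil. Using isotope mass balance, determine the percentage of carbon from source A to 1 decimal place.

46.8%

δ_mix = f_A·δ_A + (1 − f_A)·δ_B  ⇒  f_A = (δ_mix − δ_B)/(δ_A − δ_B)
f_A = (-42.9 − (-36.4)) / (-50.3 − (-36.4))
f_A = -6.5 / -13.9 = 0.4676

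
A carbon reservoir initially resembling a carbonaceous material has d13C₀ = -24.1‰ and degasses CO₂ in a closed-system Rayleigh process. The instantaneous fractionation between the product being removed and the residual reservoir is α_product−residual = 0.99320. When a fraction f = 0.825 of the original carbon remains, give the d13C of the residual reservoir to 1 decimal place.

Rayleigh residual: δ_res = (δ₀ + 1000)·f^(α−1) − 1000
α − 1 = -0.00680
f^(α−1) = 0.825^(-0.00680) = 1.001309
δ_res = (-24.1 + 1000) × 1.001309 − 1000 = 977.177 − 1000 = -22.82‰

-22.8‰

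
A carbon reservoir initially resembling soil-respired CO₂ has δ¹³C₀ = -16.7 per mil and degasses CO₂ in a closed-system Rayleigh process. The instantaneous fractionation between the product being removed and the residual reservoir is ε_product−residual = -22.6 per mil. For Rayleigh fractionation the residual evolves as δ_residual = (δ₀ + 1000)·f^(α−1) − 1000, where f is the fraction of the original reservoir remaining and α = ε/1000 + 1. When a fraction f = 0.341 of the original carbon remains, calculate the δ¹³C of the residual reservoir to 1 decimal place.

Rayleigh residual: δ_res = (δ₀ + 1000)·f^(α−1) − 1000
α = ε/1000 + 1 = 0.97740, so α − 1 = -0.02260
f^(α−1) = 0.341^(-0.02260) = 1.024613
δ_res = (-16.7 + 1000) × 1.024613 − 1000 = 1007.502 − 1000 = 7.50 per mil

7.5 per mil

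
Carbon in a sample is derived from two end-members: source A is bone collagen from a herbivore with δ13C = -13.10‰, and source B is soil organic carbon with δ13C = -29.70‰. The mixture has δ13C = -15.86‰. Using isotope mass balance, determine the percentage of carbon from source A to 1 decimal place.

δ_mix = f_A·δ_A + (1 − f_A)·δ_B  ⇒  f_A = (δ_mix − δ_B)/(δ_A − δ_B)
f_A = (-15.86 − (-29.70)) / (-13.10 − (-29.70))
f_A = 13.84 / 16.60 = 0.8337

83.4%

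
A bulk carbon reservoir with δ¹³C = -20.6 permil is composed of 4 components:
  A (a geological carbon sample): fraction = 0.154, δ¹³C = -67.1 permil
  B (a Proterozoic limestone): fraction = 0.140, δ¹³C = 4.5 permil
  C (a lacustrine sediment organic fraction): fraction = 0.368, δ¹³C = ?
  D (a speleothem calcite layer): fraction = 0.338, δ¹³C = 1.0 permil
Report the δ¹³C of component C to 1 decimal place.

-30.5 permil

Isotope mass balance: δ_bulk = Σ fᵢ·δᵢ.
-20.6 = 0.154×(-67.1) + 0.140×(4.5) + 0.368×δ_C + 0.338×(1.0)
0.368·δ_C = -20.6 − (-9.365) = -11.235
δ_C = -11.235 / 0.368 = -30.53 permil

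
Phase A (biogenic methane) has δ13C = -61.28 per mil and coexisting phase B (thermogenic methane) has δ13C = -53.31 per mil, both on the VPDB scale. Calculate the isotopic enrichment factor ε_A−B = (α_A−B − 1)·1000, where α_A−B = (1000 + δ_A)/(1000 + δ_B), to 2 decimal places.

α_A−B = (1000 + -61.28) / (1000 + -53.31) = 938.72 / 946.69 = 0.991581
ε_A−B = (0.991581 − 1) × 1000 = -8.419 per mil
(The approximation ε ≈ δ_A − δ_B would give -7.97 per mil.)

-8.42 per mil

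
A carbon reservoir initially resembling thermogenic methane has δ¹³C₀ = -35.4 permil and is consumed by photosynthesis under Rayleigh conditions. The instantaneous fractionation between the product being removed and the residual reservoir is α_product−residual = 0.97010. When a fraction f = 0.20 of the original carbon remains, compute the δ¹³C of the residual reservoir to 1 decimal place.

Rayleigh residual: δ_res = (δ₀ + 1000)·f^(α−1) − 1000
α − 1 = -0.02990
f^(α−1) = 0.20^(-0.02990) = 1.049299
δ_res = (-35.4 + 1000) × 1.049299 − 1000 = 1012.154 − 1000 = 12.15 permil

12.2 permil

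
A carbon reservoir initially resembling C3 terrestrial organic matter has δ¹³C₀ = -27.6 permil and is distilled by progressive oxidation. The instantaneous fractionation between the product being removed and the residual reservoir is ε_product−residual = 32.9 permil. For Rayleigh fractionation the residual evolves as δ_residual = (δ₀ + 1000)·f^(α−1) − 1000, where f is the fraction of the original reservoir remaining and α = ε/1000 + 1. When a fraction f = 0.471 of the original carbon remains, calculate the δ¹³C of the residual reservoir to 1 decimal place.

Rayleigh residual: δ_res = (δ₀ + 1000)·f^(α−1) − 1000
α = ε/1000 + 1 = 1.03290, so α − 1 = 0.03290
f^(α−1) = 0.471^(0.03290) = 0.975534
δ_res = (-27.6 + 1000) × 0.975534 − 1000 = 948.609 − 1000 = -51.39 permil

-51.4 permil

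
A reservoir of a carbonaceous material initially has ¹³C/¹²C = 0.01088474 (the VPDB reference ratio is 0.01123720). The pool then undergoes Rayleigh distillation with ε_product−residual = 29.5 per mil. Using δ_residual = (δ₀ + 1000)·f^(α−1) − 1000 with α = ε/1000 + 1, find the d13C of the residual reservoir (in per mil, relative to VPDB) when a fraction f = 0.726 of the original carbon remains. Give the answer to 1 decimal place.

-40.5 per mil

δ₀ = (0.01088474/0.01123720 − 1)×1000 = (0.968635 − 1)×1000 = -31.365 per mil
α − 1 = ε/1000 = 0.0295
f^(α−1) = 0.726^(0.0295) = 0.990598
δ_res = (-31.365 + 1000) × 0.990598 − 1000 = 959.528 − 1000 = -40.47 per mil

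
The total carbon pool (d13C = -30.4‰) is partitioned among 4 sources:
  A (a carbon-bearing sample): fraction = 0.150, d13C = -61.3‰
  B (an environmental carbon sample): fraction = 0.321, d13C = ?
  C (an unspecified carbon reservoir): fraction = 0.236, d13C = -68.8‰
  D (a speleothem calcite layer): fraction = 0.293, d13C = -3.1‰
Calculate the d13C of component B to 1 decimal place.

-12.6‰

Isotope mass balance: δ_bulk = Σ fᵢ·δᵢ.
-30.4 = 0.150×(-61.3) + 0.321×δ_B + 0.236×(-68.8) + 0.293×(-3.1)
0.321·δ_B = -30.4 − (-26.340) = -4.060
δ_B = -4.060 / 0.321 = -12.65‰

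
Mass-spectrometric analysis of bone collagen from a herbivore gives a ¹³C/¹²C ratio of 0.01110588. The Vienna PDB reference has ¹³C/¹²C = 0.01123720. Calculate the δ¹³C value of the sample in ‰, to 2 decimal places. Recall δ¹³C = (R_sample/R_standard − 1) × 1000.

-11.69‰

δ¹³C = (R_sample / R_standard − 1) × 1000
R_sample / R_standard = 0.01110588 / 0.01123720 = 0.988314
δ¹³C = (0.988314 − 1) × 1000 = -11.686‰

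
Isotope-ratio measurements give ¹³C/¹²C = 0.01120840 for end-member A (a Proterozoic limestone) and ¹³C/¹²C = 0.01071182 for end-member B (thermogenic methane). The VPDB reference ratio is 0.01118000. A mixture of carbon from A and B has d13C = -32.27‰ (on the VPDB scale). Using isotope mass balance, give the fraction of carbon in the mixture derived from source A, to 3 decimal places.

δ_A = (0.01120840/0.01118000 − 1)×1000 = (1.002540 − 1)×1000 = 2.540‰
δ_B = (0.01071182/0.01118000 − 1)×1000 = (0.958123 − 1)×1000 = -41.877‰
f_A = (δ_mix − δ_B)/(δ_A − δ_B) = (-32.27 − (-41.877))/(2.540 − (-41.877))
f_A = 9.607 / 44.417 = 0.2163

0.216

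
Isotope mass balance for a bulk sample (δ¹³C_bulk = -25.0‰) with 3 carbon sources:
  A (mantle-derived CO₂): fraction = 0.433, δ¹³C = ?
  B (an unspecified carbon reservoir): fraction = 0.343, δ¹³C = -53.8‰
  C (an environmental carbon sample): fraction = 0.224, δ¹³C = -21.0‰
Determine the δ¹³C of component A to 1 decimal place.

Isotope mass balance: δ_bulk = Σ fᵢ·δᵢ.
-25.0 = 0.433×δ_A + 0.343×(-53.8) + 0.224×(-21.0)
0.433·δ_A = -25.0 − (-23.157) = -1.843
δ_A = -1.843 / 0.433 = -4.26‰

-4.3‰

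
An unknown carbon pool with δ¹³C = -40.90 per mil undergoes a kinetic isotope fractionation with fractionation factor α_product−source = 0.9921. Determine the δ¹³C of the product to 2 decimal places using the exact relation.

-48.48 per mil

δ_product = (δ_source + 1000)·α − 1000
δ_product = (-40.90 + 1000) × 0.9921 − 1000
δ_product = 951.523 − 1000 = -48.477 per mil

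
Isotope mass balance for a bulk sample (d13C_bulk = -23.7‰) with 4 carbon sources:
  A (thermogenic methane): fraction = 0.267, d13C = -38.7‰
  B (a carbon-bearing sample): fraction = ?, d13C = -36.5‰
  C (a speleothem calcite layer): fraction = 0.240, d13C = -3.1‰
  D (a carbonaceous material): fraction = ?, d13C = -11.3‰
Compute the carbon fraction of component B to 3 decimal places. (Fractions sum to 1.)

0.280

Let f_B and f_D be the unknown fractions; fractions sum to 1 so f_B + f_D = 0.493.
Mass balance: Σ fᵢ·δᵢ = δ_bulk ⇒ f_B·(-36.5) + f_D·(-11.3) = -23.7 − (-11.077) = -12.623
Substitute f_D = 0.493 − f_B:
f_B·(-36.5 − -11.3) = -12.623 − 0.493×(-11.3) = -7.052
f_B = -7.052 / -25.2 = 0.2798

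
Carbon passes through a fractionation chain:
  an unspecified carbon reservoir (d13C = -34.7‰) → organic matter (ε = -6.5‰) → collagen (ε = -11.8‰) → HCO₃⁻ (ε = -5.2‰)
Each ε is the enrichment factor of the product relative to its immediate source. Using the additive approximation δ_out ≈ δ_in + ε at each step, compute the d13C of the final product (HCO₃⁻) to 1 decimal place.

-58.2‰

step 1: δ ≈ -34.7 + (-6.5) = -41.2‰
step 2: δ ≈ -41.2 + (-11.8) = -53.0‰
step 3: δ ≈ -53.0 + (-5.2) = -58.2‰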